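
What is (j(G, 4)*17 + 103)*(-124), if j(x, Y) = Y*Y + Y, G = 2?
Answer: -54932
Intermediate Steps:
j(x, Y) = Y + Y**2 (j(x, Y) = Y**2 + Y = Y + Y**2)
(j(G, 4)*17 + 103)*(-124) = ((4*(1 + 4))*17 + 103)*(-124) = ((4*5)*17 + 103)*(-124) = (20*17 + 103)*(-124) = (340 + 103)*(-124) = 443*(-124) = -54932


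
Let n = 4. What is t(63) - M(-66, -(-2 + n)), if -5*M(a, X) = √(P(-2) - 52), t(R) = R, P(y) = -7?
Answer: 63 + I*√59/5 ≈ 63.0 + 1.5362*I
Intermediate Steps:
M(a, X) = -I*√59/5 (M(a, X) = -√(-7 - 52)/5 = -I*√59/5)
t(63) - M(-66, -(-2 + n)) = 63 - (-1)*I*√59/5 = 63 + I*√59/5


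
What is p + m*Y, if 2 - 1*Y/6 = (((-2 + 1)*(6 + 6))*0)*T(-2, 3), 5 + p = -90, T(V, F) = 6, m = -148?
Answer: -1871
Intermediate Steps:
p = -95 (p = -5 - 90 = -95)
Y = 12 (Y = 12 - 6*((-2 + 1)*(6 + 6))*0*6 = 12 - 6*-1*12*0*6 = 12 - 6*(-12*0)*6 = 12 - 0*6 = 12 - 6*0 = 12 + 0 = 12)
p + m*Y = -95 - 148*12 = -95 - 1776 = -1871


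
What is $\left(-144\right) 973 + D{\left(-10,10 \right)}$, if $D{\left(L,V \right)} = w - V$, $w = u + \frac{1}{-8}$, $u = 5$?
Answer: $- \frac{1120937}{8} \approx -1.4012 \cdot 10^{5}$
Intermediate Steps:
$w = \frac{39}{8}$ ($w = 5 + \frac{1}{-8} = 5 - \frac{1}{8} = \frac{39}{8} \approx 4.875$)
$D{\left(L,V \right)} = \frac{39}{8} - V$
$\left(-144\right) 973 + D{\left(-10,10 \right)} = \left(-144\right) 973 + \left(\frac{39}{8} - 10\right) = -140112 + \left(\frac{39}{8} - 10\right) = -140112 - \frac{41}{8} = - \frac{1120937}{8}$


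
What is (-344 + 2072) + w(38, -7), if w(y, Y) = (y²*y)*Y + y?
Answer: -382338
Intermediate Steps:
w(y, Y) = y + Y*y³ (w(y, Y) = y³*Y + y = Y*y³ + y = y + Y*y³)
(-344 + 2072) + w(38, -7) = (-344 + 2072) + (38 - 7*38³) = 1728 + (38 - 7*54872) = 1728 + (38 - 384104) = 1728 - 384066 = -382338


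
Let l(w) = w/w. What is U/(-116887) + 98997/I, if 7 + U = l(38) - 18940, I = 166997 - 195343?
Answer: -11034419023/3313278902 ≈ -3.3304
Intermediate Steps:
l(w) = 1
I = -28346
U = -18946 (U = -7 + (1 - 18940) = -7 - 18939 = -18946)
U/(-116887) + 98997/I = -18946/(-116887) + 98997/(-28346) = -18946*(-1/116887) + 98997*(-1/28346) = 18946/116887 - 98997/28346 = -11034419023/3313278902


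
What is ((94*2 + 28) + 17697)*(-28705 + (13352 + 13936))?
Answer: -25382721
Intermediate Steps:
((94*2 + 28) + 17697)*(-28705 + (13352 + 13936)) = ((188 + 28) + 17697)*(-28705 + 27288) = (216 + 17697)*(-1417) = 17913*(-1417) = -25382721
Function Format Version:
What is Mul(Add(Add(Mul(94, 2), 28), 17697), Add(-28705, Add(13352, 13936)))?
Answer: -25382721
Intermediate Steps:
Mul(Add(Add(Mul(94, 2), 28), 17697), Add(-28705, Add(13352, 13936))) = Mul(Add(Add(188, 28), 17697), Add(-28705, 27288)) = Mul(Add(216, 17697), -1417) = Mul(17913, -1417) = -25382721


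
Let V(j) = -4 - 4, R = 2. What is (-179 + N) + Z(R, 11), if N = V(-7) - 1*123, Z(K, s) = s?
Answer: -299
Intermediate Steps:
V(j) = -8
N = -131 (N = -8 - 1*123 = -8 - 123 = -131)
(-179 + N) + Z(R, 11) = (-179 - 131) + 11 = -310 + 11 = -299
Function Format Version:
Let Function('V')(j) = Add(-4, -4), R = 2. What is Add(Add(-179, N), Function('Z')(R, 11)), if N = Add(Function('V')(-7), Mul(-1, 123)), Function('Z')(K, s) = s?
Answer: -299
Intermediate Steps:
Function('V')(j) = -8
N = -131 (N = Add(-8, Mul(-1, 123)) = Add(-8, -123) = -131)
Add(Add(-179, N), Function('Z')(R, 11)) = Add(Add(-179, -131), 11) = Add(-310, 11) = -299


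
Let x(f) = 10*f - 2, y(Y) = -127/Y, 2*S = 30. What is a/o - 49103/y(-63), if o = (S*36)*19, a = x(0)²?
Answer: -7934799158/325755 ≈ -24358.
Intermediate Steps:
S = 15 (S = (½)*30 = 15)
x(f) = -2 + 10*f
a = 4 (a = (-2 + 10*0)² = (-2 + 0)² = (-2)² = 4)
o = 10260 (o = (15*36)*19 = 540*19 = 10260)
a/o - 49103/y(-63) = 4/10260 - 49103/((-127/(-63))) = 4*(1/10260) - 49103/((-127*(-1/63))) = 1/2565 - 49103/127/63 = 1/2565 - 49103*63/127 = 1/2565 - 3093489/127 = -7934799158/325755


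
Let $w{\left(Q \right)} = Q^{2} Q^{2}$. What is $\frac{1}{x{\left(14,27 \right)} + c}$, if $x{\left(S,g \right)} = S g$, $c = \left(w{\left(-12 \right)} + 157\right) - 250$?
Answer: $\frac{1}{21021} \approx 4.7571 \cdot 10^{-5}$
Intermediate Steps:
$w{\left(Q \right)} = Q^{4}$
$c = 20643$ ($c = \left(\left(-12\right)^{4} + 157\right) - 250 = \left(20736 + 157\right) - 250 = 20893 - 250 = 20643$)
$\frac{1}{x{\left(14,27 \right)} + c} = \frac{1}{14 \cdot 27 + 20643} = \frac{1}{378 + 20643} = \frac{1}{21021}$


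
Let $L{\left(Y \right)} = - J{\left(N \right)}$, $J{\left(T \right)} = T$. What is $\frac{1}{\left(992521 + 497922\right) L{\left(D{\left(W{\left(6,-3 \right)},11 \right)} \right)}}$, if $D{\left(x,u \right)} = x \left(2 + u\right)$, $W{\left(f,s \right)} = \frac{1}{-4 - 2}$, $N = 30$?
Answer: $- \frac{1}{44713290} \approx -2.2365 \cdot 10^{-8}$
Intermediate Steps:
$W{\left(f,s \right)} = - \frac{1}{6}$ ($W{\left(f,s \right)} = \frac{1}{-6} = - \frac{1}{6}$)
$L{\left(Y \right)} = -30$ ($L{\left(Y \right)} = \left(-1\right) 30 = -30$)
$\frac{1}{\left(992521 + 497922\right) L{\left(D{\left(W{\left(6,-3 \right)},11 \right)} \right)}} = \frac{1}{\left(992521 + 497922\right) \left(-30\right)} = \frac{1}{1490443} \left(- \frac{1}{30}\right) = - \frac{1}{44713290}$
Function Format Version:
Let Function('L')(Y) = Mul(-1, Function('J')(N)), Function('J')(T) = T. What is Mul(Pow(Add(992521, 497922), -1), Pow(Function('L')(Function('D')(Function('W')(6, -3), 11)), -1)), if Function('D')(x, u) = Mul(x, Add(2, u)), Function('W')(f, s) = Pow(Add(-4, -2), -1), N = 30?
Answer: Rational(-1, 44713290) ≈ -2.2365e-8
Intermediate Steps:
Function('W')(f, s) = Rational(-1, 6) (Function('W')(f, s) = Pow(-6, -1) = Rational(-1, 6))
Function('L')(Y) = -30 (Function('L')(Y) = Mul(-1, 30) = -30)
Mul(Pow(Add(992521, 497922), -1), Pow(Function('L')(Function('D')(Function('W')(6, -3), 11)), -1)) = Mul(Pow(Add(992521, 497922), -1), Pow(-30, -1)) = Mul(Pow(1490443, -1), Rational(-1, 30)) = Mul(Rational(1, 1490443), Rational(-1, 30)) = Rational(-1, 44713290)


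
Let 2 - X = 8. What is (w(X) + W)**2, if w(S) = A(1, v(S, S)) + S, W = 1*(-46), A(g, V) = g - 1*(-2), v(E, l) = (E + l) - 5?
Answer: 2401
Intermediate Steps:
v(E, l) = -5 + E + l
X = -6 (X = 2 - 1*8 = 2 - 8 = -6)
A(g, V) = 2 + g (A(g, V) = g + 2 = 2 + g)
W = -46
w(S) = 3 + S (w(S) = (2 + 1) + S = 3 + S)
(w(X) + W)**2 = ((3 - 6) - 46)**2 = (-3 - 46)**2 = (-49)**2 = 2401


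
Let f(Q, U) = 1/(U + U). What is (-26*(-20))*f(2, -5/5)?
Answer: -260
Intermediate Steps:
f(Q, U) = 1/(2*U)
(-26*(-20))*f(2, -5/5) = (-26*(-20))*(1/(2*((-5/5)))) = 520*(1/(2*((-5*⅕)))) = 520*((½)/(-1)) = 520*((½)*(-1)) = 520*(-½) = -260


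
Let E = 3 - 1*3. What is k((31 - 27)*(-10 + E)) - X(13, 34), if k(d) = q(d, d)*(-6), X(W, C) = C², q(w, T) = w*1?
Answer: -916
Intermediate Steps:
q(w, T) = w
E = 0 (E = 3 - 3 = 0)
k(d) = -6*d (k(d) = d*(-6) = -6*d)
k((31 - 27)*(-10 + E)) - X(13, 34) = -6*(31 - 27)*(-10 + 0) - 1*34² = -24*(-10) - 1*1156 = -6*(-40) - 1156 = 240 - 1156 = -916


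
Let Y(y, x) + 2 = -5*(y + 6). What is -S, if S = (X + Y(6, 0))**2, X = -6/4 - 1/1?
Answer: -16641/4 ≈ -4160.3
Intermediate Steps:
Y(y, x) = -32 - 5*y (Y(y, x) = -2 - 5*(y + 6) = -2 - 5*(6 + y) = -2 + (-30 - 5*y) = -32 - 5*y)
X = -5/2 (X = -6*1/4 - 1*1 = -3/2 - 1 = -5/2 ≈ -2.5000)
S = 16641/4 (S = (-5/2 + (-32 - 5*6))**2 = (-5/2 + (-32 - 30))**2 = (-5/2 - 62)**2 = (-129/2)**2 = 16641/4 ≈ 4160.3)
-S = -1*16641/4 = -16641/4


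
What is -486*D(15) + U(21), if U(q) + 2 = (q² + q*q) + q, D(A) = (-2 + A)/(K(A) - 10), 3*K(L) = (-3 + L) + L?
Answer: 7219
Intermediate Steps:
K(L) = -1 + 2*L/3 (K(L) = ((-3 + L) + L)/3 = (-3 + 2*L)/3 = -1 + 2*L/3)
D(A) = (-2 + A)/(-11 + 2*A/3) (D(A) = (-2 + A)/((-1 + 2*A/3) - 10) = (-2 + A)/(-11 + 2*A/3))
U(q) = -2 + q + 2*q² (U(q) = -2 + ((q² + q*q) + q) = -2 + ((q² + q²) + q) = -2 + (2*q² + q) = -2 + (q + 2*q²) = -2 + q + 2*q²)
-486*D(15) + U(21) = -1458*(-2 + 15)/(-33 + 2*15) + (-2 + 21 + 2*21²) = -1458*13/(-33 + 30) + (-2 + 21 + 2*441) = -1458*13/(-3) + (-2 + 21 + 882) = -1458*(-1)*13/3 + 901 = -486*(-13) + 901 = 6318 + 901 = 7219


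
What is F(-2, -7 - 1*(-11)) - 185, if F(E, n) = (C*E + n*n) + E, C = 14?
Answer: -199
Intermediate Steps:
F(E, n) = n**2 + 15*E (F(E, n) = (14*E + n*n) + E = (14*E + n**2) + E = (n**2 + 14*E) + E = n**2 + 15*E)
F(-2, -7 - 1*(-11)) - 185 = ((-7 - 1*(-11))**2 + 15*(-2)) - 185 = ((-7 + 11)**2 - 30) - 185 = (4**2 - 30) - 185 = (16 - 30) - 185 = -14 - 185 = -199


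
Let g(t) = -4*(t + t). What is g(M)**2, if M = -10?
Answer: 6400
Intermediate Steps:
g(t) = -8*t
g(M)**2 = (-8*(-10))**2 = 80**2 = 6400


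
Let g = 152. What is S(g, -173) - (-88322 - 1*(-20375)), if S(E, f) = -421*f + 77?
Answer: 140857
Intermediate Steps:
S(E, f) = 77 - 421*f
S(g, -173) - (-88322 - 1*(-20375)) = (77 - 421*(-173)) - (-88322 - 1*(-20375)) = (77 + 72833) - (-88322 + 20375) = 72910 - 1*(-67947) = 72910 + 67947 = 140857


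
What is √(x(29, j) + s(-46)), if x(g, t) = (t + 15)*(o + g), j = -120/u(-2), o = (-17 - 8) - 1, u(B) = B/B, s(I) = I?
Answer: 19*I ≈ 19.0*I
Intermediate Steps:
u(B) = 1
o = -26 (o = -25 - 1 = -26)
j = -120 (j = -120/1 = -120*1 = -120)
x(g, t) = (-26 + g)*(15 + t) (x(g, t) = (t + 15)*(-26 + g) = (15 + t)*(-26 + g) = (-26 + g)*(15 + t))
√(x(29, j) + s(-46)) = √((-390 - 26*(-120) + 15*29 + 29*(-120)) - 46) = √((-390 + 3120 + 435 - 3480) - 46) = √(-315 - 46) = √(-361) = 19*I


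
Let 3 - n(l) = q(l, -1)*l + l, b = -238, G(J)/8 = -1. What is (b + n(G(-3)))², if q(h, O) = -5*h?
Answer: 8649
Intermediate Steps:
G(J) = -8 (G(J) = 8*(-1) = -8)
n(l) = 3 - l + 5*l² (n(l) = 3 - ((-5*l)*l + l) = 3 - (-5*l² + l) = 3 - (l - 5*l²) = 3 + (-l + 5*l²) = 3 - l + 5*l²)
(b + n(G(-3)))² = (-238 + (3 - 1*(-8) + 5*(-8)²))² = (-238 + (3 + 8 + 5*64))² = (-238 + (3 + 8 + 320))² = (-238 + 331)² = 93² = 8649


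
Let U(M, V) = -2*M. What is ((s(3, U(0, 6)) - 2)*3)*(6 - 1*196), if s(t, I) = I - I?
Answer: 1140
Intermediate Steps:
s(t, I) = 0
((s(3, U(0, 6)) - 2)*3)*(6 - 1*196) = ((0 - 2)*3)*(6 - 1*196) = (-2*3)*(6 - 196) = -6*(-190) = 1140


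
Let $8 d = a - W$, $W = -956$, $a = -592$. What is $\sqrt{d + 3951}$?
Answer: $\frac{\sqrt{15986}}{2} \approx 63.218$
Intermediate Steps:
$d = \frac{91}{2}$ ($d = \frac{-592 - -956}{8} = \frac{-592 + 956}{8} = \frac{1}{8} \cdot 364 = \frac{91}{2} \approx 45.5$)
$\sqrt{d + 3951} = \sqrt{\frac{91}{2} + 3951} = \sqrt{\frac{7993}{2}} = \frac{\sqrt{15986}}{2}$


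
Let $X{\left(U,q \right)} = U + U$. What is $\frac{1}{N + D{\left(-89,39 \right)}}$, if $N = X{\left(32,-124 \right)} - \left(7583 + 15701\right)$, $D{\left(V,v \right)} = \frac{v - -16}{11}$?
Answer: $- \frac{1}{23215} \approx -4.3076 \cdot 10^{-5}$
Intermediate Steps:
$X{\left(U,q \right)} = 2 U$
$D{\left(V,v \right)} = \frac{16}{11} + \frac{v}{11}$ ($D{\left(V,v \right)} = \left(v + 16\right) \frac{1}{11} = \left(16 + v\right) \frac{1}{11} = \frac{16}{11} + \frac{v}{11}$)
$N = -23220$ ($N = 2 \cdot 32 - \left(7583 + 15701\right) = 64 - 23284 = -23220$)
$\frac{1}{N + D{\left(-89,39 \right)}} = \frac{1}{-23220 + \left(\frac{16}{11} + \frac{1}{11} \cdot 39\right)} = \frac{1}{-23220 + \left(\frac{16}{11} + \frac{39}{11}\right)} = \frac{1}{-23220 + 5} = \frac{1}{-23215} = - \frac{1}{23215}$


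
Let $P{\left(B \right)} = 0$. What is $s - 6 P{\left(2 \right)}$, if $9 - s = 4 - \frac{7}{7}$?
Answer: $6$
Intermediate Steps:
$s = 6$ ($s = 9 - \left(4 - \frac{7}{7}\right) = 9 - \left(4 - 1\right) = 9 - 3 = 6$)
$s - 6 P{\left(2 \right)} = 6 - 0 = 6 + 0 = 6$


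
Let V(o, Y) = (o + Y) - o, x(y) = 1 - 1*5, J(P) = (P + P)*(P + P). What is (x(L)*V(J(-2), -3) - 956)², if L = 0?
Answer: 891136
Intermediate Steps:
J(P) = 4*P² (J(P) = (2*P)*(2*P) = 4*P²)
x(y) = -4 (x(y) = 1 - 5 = -4)
V(o, Y) = Y (V(o, Y) = (Y + o) - o = Y)
(x(L)*V(J(-2), -3) - 956)² = (-4*(-3) - 956)² = (12 - 956)² = (-944)² = 891136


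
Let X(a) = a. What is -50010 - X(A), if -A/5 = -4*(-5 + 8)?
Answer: -50070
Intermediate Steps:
A = 60 (A = -(-20)*(-5 + 8) = -(-20)*3 = -5*(-12) = 60)
-50010 - X(A) = -50010 - 1*60 = -50010 - 60 = -50070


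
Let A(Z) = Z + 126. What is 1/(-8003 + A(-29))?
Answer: -1/7906 ≈ -0.00012649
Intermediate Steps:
A(Z) = 126 + Z
1/(-8003 + A(-29)) = 1/(-8003 + (126 - 29)) = 1/(-8003 + 97) = 1/(-7906) = -1/7906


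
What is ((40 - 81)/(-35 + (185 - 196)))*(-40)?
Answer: -820/23 ≈ -35.652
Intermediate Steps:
((40 - 81)/(-35 + (185 - 196)))*(-40) = -41/(-35 - 11)*(-40) = -41/(-46)*(-40) = -41*(-1/46)*(-40) = (41/46)*(-40) = -820/23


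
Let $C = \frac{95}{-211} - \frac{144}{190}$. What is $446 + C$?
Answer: $\frac{8915853}{20045} \approx 444.79$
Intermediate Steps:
$C = - \frac{24217}{20045}$ ($C = 95 \left(- \frac{1}{211}\right) - \frac{72}{95} = - \frac{95}{211} - \frac{72}{95} = - \frac{24217}{20045} \approx -1.2081$)
$446 + C = 446 - \frac{24217}{20045} = \frac{8915853}{20045}$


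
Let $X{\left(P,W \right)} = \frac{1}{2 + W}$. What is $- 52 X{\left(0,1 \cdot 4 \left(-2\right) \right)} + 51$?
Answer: $\frac{179}{3} \approx 59.667$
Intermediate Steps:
$- 52 X{\left(0,1 \cdot 4 \left(-2\right) \right)} + 51 = - \frac{52}{2 + 1 \cdot 4 \left(-2\right)} + 51 = - \frac{52}{2 + 4 \left(-2\right)} + 51 = - \frac{52}{2 - 8} + 51 = - \frac{52}{-6} + 51 = \left(-52\right) \left(- \frac{1}{6}\right) + 51 = \frac{26}{3} + 51 = \frac{179}{3}$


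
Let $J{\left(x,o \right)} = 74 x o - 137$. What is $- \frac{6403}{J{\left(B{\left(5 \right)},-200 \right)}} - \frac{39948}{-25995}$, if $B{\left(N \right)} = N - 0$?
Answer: $\frac{1042690287}{642397105} \approx 1.6231$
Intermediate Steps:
$B{\left(N \right)} = N$ ($B{\left(N \right)} = N + 0 = N$)
$J{\left(x,o \right)} = -137 + 74 o x$ ($J{\left(x,o \right)} = 74 o x - 137 = -137 + 74 o x$)
$- \frac{6403}{J{\left(B{\left(5 \right)},-200 \right)}} - \frac{39948}{-25995} = - \frac{6403}{-137 + 74 \left(-200\right) 5} - \frac{39948}{-25995} = - \frac{6403}{-137 - 74000} - - \frac{13316}{8665} = - \frac{6403}{-74137} + \frac{13316}{8665} = \left(-6403\right) \left(- \frac{1}{74137}\right) + \frac{13316}{8665} = \frac{6403}{74137} + \frac{13316}{8665} = \frac{1042690287}{642397105}$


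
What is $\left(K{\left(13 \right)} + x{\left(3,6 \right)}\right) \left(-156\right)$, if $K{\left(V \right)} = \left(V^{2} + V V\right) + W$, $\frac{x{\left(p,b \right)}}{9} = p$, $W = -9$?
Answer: $-55536$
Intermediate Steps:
$x{\left(p,b \right)} = 9 p$
$K{\left(V \right)} = -9 + 2 V^{2}$ ($K{\left(V \right)} = \left(V^{2} + V V\right) - 9 = \left(V^{2} + V^{2}\right) - 9 = 2 V^{2} - 9 = -9 + 2 V^{2}$)
$\left(K{\left(13 \right)} + x{\left(3,6 \right)}\right) \left(-156\right) = \left(\left(-9 + 2 \cdot 13^{2}\right) + 9 \cdot 3\right) \left(-156\right) = \left(\left(-9 + 2 \cdot 169\right) + 27\right) \left(-156\right) = \left(\left(-9 + 338\right) + 27\right) \left(-156\right) = \left(329 + 27\right) \left(-156\right) = 356 \left(-156\right) = -55536$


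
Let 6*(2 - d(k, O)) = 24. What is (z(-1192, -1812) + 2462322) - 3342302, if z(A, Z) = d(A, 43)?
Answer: -879982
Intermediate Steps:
d(k, O) = -2 (d(k, O) = 2 - 1/6*24 = 2 - 4 = -2)
z(A, Z) = -2
(z(-1192, -1812) + 2462322) - 3342302 = (-2 + 2462322) - 3342302 = 2462320 - 3342302 = -879982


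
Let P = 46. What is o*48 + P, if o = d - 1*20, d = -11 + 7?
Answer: -1106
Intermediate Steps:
d = -4
o = -24 (o = -4 - 1*20 = -4 - 20 = -24)
o*48 + P = -24*48 + 46 = -1152 + 46 = -1106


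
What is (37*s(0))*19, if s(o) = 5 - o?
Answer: 3515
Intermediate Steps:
(37*s(0))*19 = (37*(5 - 1*0))*19 = (37*(5 + 0))*19 = (37*5)*19 = 185*19 = 3515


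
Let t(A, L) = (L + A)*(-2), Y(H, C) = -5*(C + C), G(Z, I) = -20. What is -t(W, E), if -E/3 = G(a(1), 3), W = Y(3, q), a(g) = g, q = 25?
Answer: -380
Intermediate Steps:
Y(H, C) = -10*C
W = -250 (W = -10*25 = -250)
E = 60 (E = -3*(-20) = 60)
t(A, L) = -2*A - 2*L (t(A, L) = (A + L)*(-2) = -2*A - 2*L)
-t(W, E) = -(-2*(-250) - 2*60) = -(500 - 120) = -1*380 = -380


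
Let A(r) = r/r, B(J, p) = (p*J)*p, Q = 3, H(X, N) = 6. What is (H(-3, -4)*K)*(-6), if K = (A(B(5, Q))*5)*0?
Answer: 0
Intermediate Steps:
B(J, p) = J*p**2 (B(J, p) = (J*p)*p = J*p**2)
A(r) = 1
K = 0 (K = (1*5)*0 = 5*0 = 0)
(H(-3, -4)*K)*(-6) = (6*0)*(-6) = 0*(-6) = 0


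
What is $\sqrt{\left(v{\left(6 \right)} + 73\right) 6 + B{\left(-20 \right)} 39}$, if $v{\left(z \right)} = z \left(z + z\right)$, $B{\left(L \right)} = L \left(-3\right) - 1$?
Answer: $\sqrt{3171} \approx 56.312$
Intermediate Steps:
$B{\left(L \right)} = -1 - 3 L$ ($B{\left(L \right)} = - 3 L - 1 = -1 - 3 L$)
$v{\left(z \right)} = 2 z^{2}$ ($v{\left(z \right)} = z 2 z = 2 z^{2}$)
$\sqrt{\left(v{\left(6 \right)} + 73\right) 6 + B{\left(-20 \right)} 39} = \sqrt{\left(2 \cdot 6^{2} + 73\right) 6 + \left(-1 - -60\right) 39} = \sqrt{\left(2 \cdot 36 + 73\right) 6 + \left(-1 + 60\right) 39} = \sqrt{\left(72 + 73\right) 6 + 59 \cdot 39} = \sqrt{145 \cdot 6 + 2301} = \sqrt{870 + 2301} = \sqrt{3171}$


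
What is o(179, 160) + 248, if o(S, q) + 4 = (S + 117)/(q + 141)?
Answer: 73740/301 ≈ 244.98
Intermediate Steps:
o(S, q) = -4 + (117 + S)/(141 + q) (o(S, q) = -4 + (S + 117)/(q + 141) = -4 + (117 + S)/(141 + q))
o(179, 160) + 248 = (-447 + 179 - 4*160)/(141 + 160) + 248 = (-447 + 179 - 640)/301 + 248 = (1/301)*(-908) + 248 = -908/301 + 248 = 73740/301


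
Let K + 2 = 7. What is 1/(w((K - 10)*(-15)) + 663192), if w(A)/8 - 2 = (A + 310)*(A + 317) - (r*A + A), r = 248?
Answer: 1/1721168 ≈ 5.8100e-7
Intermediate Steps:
K = 5 (K = -2 + 7 = 5)
w(A) = 16 - 1992*A + 8*(310 + A)*(317 + A) (w(A) = 16 + 8*((A + 310)*(A + 317) - (248*A + A)) = 16 + 8*((310 + A)*(317 + A) - 249*A) = 16 + 8*(-249*A + (310 + A)*(317 + A)) = 16 + (-1992*A + 8*(310 + A)*(317 + A)) = 16 - 1992*A + 8*(310 + A)*(317 + A))
1/(w((K - 10)*(-15)) + 663192) = 1/((786176 + 8*((5 - 10)*(-15))² + 3024*((5 - 10)*(-15))) + 663192) = 1/((786176 + 8*(-5*(-15))² + 3024*(-5*(-15))) + 663192) = 1/((786176 + 8*75² + 3024*75) + 663192) = 1/((786176 + 8*5625 + 226800) + 663192) = 1/((786176 + 45000 + 226800) + 663192) = 1/(1057976 + 663192) = 1/1721168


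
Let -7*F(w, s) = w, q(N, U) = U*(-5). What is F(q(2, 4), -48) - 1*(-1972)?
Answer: 13824/7 ≈ 1974.9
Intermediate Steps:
q(N, U) = -5*U
F(w, s) = -w/7
F(q(2, 4), -48) - 1*(-1972) = -(-5)*4/7 - 1*(-1972) = -⅐*(-20) + 1972 = 20/7 + 1972 = 13824/7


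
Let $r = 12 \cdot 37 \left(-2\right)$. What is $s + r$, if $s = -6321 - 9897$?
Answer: $-17106$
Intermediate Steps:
$r = -888$ ($r = 444 \left(-2\right) = -888$)
$s = -16218$
$s + r = -16218 - 888 = -17106$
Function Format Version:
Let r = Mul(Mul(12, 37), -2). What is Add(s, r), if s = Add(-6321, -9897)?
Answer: -17106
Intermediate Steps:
r = -888 (r = Mul(444, -2) = -888)
s = -16218
Add(s, r) = Add(-16218, -888) = -17106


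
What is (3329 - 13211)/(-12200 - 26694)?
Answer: 4941/19447 ≈ 0.25408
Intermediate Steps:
(3329 - 13211)/(-12200 - 26694) = -9882/(-38894) = -9882*(-1/38894) = 4941/19447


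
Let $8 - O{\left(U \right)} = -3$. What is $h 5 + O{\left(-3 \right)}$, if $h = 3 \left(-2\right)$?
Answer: $-19$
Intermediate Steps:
$O{\left(U \right)} = 11$ ($O{\left(U \right)} = 8 - -3 = 8 + 3 = 11$)
$h = -6$
$h 5 + O{\left(-3 \right)} = \left(-6\right) 5 + 11 = -30 + 11 = -19$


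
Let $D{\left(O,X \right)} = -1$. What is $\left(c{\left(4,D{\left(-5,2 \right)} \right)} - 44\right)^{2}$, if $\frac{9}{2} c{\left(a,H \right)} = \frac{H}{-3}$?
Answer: $\frac{1406596}{729} \approx 1929.5$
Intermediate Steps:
$c{\left(a,H \right)} = - \frac{2 H}{27}$ ($c{\left(a,H \right)} = \frac{2 \frac{H}{-3}}{9} = \frac{2 H \left(- \frac{1}{3}\right)}{9} = \frac{2 \left(- \frac{H}{3}\right)}{9} = - \frac{2 H}{27}$)
$\left(c{\left(4,D{\left(-5,2 \right)} \right)} - 44\right)^{2} = \left(\left(- \frac{2}{27}\right) \left(-1\right) - 44\right)^{2} = \left(\frac{2}{27} - 44\right)^{2} = \left(- \frac{1186}{27}\right)^{2} = \frac{1406596}{729}$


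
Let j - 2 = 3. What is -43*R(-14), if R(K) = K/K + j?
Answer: -258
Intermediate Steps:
j = 5 (j = 2 + 3 = 5)
R(K) = 6 (R(K) = K/K + 5 = 1 + 5 = 6)
-43*R(-14) = -43*6 = -258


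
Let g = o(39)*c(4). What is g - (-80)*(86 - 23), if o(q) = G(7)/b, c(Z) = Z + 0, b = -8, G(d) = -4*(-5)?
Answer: 5030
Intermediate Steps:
G(d) = 20
c(Z) = Z
o(q) = -5/2 (o(q) = 20/(-8) = 20*(-1/8) = -5/2)
g = -10 (g = -5/2*4 = -10)
g - (-80)*(86 - 23) = -10 - (-80)*(86 - 23) = -10 - (-80)*63 = -10 - 1*(-5040) = -10 + 5040 = 5030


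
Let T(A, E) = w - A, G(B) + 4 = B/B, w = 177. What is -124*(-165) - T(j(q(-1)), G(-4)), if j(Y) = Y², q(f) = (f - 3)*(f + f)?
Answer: 20347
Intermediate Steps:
G(B) = -3 (G(B) = -4 + B/B = -4 + 1 = -3)
q(f) = 2*f*(-3 + f) (q(f) = (-3 + f)*(2*f) = 2*f*(-3 + f))
T(A, E) = 177 - A
-124*(-165) - T(j(q(-1)), G(-4)) = -124*(-165) - (177 - (2*(-1)*(-3 - 1))²) = 20460 - (177 - (2*(-1)*(-4))²) = 20460 - (177 - 1*8²) = 20460 - (177 - 1*64) = 20460 - (177 - 64) = 20460 - 1*113 = 20460 - 113 = 20347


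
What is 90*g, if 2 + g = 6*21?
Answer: 11160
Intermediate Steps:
g = 124 (g = -2 + 6*21 = -2 + 126 = 124)
90*g = 90*124 = 11160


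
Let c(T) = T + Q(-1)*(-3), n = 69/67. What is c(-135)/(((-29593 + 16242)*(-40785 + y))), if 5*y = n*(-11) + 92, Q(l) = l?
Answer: -4422/18234221707 ≈ -2.4251e-7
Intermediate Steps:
n = 69/67 (n = 69*(1/67) = 69/67 ≈ 1.0299)
c(T) = 3 + T (c(T) = T - 1*(-3) = T + 3 = 3 + T)
y = 1081/67 (y = ((69/67)*(-11) + 92)/5 = (-759/67 + 92)/5 = (⅕)*(5405/67) = 1081/67 ≈ 16.134)
c(-135)/(((-29593 + 16242)*(-40785 + y))) = (3 - 135)/(((-29593 + 16242)*(-40785 + 1081/67))) = -132/((-13351*(-2731514/67))) = -132/36468443414/67 = -132*67/36468443414 = -4422/18234221707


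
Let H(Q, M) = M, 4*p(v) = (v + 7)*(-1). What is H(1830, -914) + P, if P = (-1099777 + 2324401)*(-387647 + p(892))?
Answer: -474997054886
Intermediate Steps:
p(v) = -7/4 - v/4 (p(v) = ((v + 7)*(-1))/4 = ((7 + v)*(-1))/4 = (-7 - v)/4 = -7/4 - v/4)
P = -474997053972 (P = (-1099777 + 2324401)*(-387647 + (-7/4 - ¼*892)) = 1224624*(-387647 + (-7/4 - 223)) = 1224624*(-387647 - 899/4) = 1224624*(-1551487/4) = -474997053972)
H(1830, -914) + P = -914 - 474997053972 = -474997054886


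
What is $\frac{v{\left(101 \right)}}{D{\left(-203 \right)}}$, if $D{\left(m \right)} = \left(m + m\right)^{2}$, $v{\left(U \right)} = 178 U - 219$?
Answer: $\frac{2537}{23548} \approx 0.10774$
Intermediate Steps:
$v{\left(U \right)} = -219 + 178 U$
$D{\left(m \right)} = 4 m^{2}$ ($D{\left(m \right)} = \left(2 m\right)^{2} = 4 m^{2}$)
$\frac{v{\left(101 \right)}}{D{\left(-203 \right)}} = \frac{-219 + 178 \cdot 101}{4 \left(-203\right)^{2}} = \frac{-219 + 17978}{4 \cdot 41209} = \frac{17759}{164836} = 17759 \cdot \frac{1}{164836} = \frac{2537}{23548}$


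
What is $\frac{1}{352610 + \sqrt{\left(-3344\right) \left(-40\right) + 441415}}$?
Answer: $\frac{70522}{24866647385} - \frac{\sqrt{23007}}{24866647385} \approx 2.8299 \cdot 10^{-6}$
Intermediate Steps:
$\frac{1}{352610 + \sqrt{\left(-3344\right) \left(-40\right) + 441415}} = \frac{1}{352610 + \sqrt{133760 + 441415}} = \frac{1}{352610 + \sqrt{575175}} = \frac{1}{352610 + 5 \sqrt{23007}}$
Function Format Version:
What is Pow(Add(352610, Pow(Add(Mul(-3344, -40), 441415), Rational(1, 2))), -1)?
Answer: Add(Rational(70522, 24866647385), Mul(Rational(-1, 24866647385), Pow(23007, Rational(1, 2)))) ≈ 2.8299e-6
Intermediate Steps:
Pow(Add(352610, Pow(Add(Mul(-3344, -40), 441415), Rational(1, 2))), -1) = Pow(Add(352610, Pow(Add(133760, 441415), Rational(1, 2))), -1) = Pow(Add(352610, Pow(575175, Rational(1, 2))), -1) = Pow(Add(352610, Mul(5, Pow(23007, Rational(1, 2)))), -1)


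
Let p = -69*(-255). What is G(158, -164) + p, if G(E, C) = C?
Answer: 17431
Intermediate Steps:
p = 17595
G(158, -164) + p = -164 + 17595 = 17431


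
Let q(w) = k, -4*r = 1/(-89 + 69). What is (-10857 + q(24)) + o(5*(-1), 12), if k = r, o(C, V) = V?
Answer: -867599/80 ≈ -10845.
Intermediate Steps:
r = 1/80 (r = -1/(4*(-89 + 69)) = -¼/(-20) = -¼*(-1/20) = 1/80 ≈ 0.012500)
k = 1/80 ≈ 0.012500
q(w) = 1/80
(-10857 + q(24)) + o(5*(-1), 12) = (-10857 + 1/80) + 12 = -868559/80 + 12 = -867599/80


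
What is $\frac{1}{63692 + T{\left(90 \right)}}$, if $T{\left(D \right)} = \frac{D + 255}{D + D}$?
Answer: $\frac{12}{764327} \approx 1.57 \cdot 10^{-5}$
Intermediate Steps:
$T{\left(D \right)} = \frac{255 + D}{2 D}$
$\frac{1}{63692 + T{\left(90 \right)}} = \frac{1}{63692 + \frac{255 + 90}{2 \cdot 90}} = \frac{1}{63692 + \frac{1}{2} \cdot \frac{1}{90} \cdot 345} = \frac{1}{63692 + \frac{23}{12}} = \frac{1}{\frac{764327}{12}} = \frac{12}{764327}$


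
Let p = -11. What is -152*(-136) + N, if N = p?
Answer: 20661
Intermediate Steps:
N = -11
-152*(-136) + N = -152*(-136) - 11 = 20672 - 11 = 20661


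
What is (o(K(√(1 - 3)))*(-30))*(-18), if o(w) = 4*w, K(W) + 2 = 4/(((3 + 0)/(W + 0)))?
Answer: -4320 + 2880*I*√2 ≈ -4320.0 + 4072.9*I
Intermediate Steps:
K(W) = -2 + 4*W/3 (K(W) = -2 + 4/(((3 + 0)/(W + 0))) = -2 + 4/((3/W)) = -2 + 4*(W/3) = -2 + 4*W/3)
(o(K(√(1 - 3)))*(-30))*(-18) = ((4*(-2 + 4*√(1 - 3)/3))*(-30))*(-18) = ((4*(-2 + 4*√(-2)/3))*(-30))*(-18) = ((4*(-2 + 4*(I*√2)/3))*(-30))*(-18) = ((4*(-2 + 4*I*√2/3))*(-30))*(-18) = ((-8 + 16*I*√2/3)*(-30))*(-18) = (240 - 160*I*√2)*(-18) = -4320 + 2880*I*√2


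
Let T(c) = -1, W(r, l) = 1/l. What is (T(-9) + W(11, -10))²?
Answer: 121/100 ≈ 1.2100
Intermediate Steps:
(T(-9) + W(11, -10))² = (-1 + 1/(-10))² = (-1 - ⅒)² = (-11/10)² = 121/100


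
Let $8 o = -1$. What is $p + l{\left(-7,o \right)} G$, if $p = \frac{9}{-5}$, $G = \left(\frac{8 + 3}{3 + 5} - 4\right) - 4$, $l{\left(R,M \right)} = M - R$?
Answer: $- \frac{15151}{320} \approx -47.347$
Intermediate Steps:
$o = - \frac{1}{8}$ ($o = \frac{1}{8} \left(-1\right) = - \frac{1}{8} \approx -0.125$)
$G = - \frac{53}{8}$ ($G = \left(\frac{11}{8} - 4\right) - 4 = - \frac{21}{8} - 4 = - \frac{53}{8} \approx -6.625$)
$p = - \frac{9}{5}$ ($p = 9 \left(- \frac{1}{5}\right) = - \frac{9}{5} \approx -1.8$)
$p + l{\left(-7,o \right)} G = - \frac{9}{5} + \left(- \frac{1}{8} - -7\right) \left(- \frac{53}{8}\right) = - \frac{9}{5} + \left(- \frac{1}{8} + 7\right) \left(- \frac{53}{8}\right) = - \frac{9}{5} + \frac{55}{8} \left(- \frac{53}{8}\right) = - \frac{9}{5} - \frac{2915}{64} = - \frac{15151}{320}$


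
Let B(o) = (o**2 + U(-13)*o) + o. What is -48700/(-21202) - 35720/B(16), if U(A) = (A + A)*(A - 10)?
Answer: -3476593/2607846 ≈ -1.3331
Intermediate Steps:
U(A) = 2*A*(-10 + A) (U(A) = (2*A)*(-10 + A) = 2*A*(-10 + A))
B(o) = o**2 + 599*o (B(o) = (o**2 + (2*(-13)*(-10 - 13))*o) + o = (o**2 + (2*(-13)*(-23))*o) + o = (o**2 + 598*o) + o = o**2 + 599*o)
-48700/(-21202) - 35720/B(16) = -48700/(-21202) - 35720*1/(16*(599 + 16)) = -48700*(-1/21202) - 35720/(16*615) = 24350/10601 - 35720/9840 = 24350/10601 - 35720*1/9840 = 24350/10601 - 893/246 = -3476593/2607846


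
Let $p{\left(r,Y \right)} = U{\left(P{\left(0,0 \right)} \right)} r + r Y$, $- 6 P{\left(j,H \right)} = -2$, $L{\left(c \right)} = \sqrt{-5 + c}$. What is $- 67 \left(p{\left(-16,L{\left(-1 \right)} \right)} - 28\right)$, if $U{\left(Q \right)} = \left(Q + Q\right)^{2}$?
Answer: $\frac{21172}{9} + 1072 i \sqrt{6} \approx 2352.4 + 2625.9 i$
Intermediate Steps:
$P{\left(j,H \right)} = \frac{1}{3}$ ($P{\left(j,H \right)} = \left(- \frac{1}{6}\right) \left(-2\right) = \frac{1}{3}$)
$U{\left(Q \right)} = 4 Q^{2}$ ($U{\left(Q \right)} = \left(2 Q\right)^{2} = 4 Q^{2}$)
$p{\left(r,Y \right)} = \frac{4 r}{9} + Y r$ ($p{\left(r,Y \right)} = \frac{4}{9} r + r Y = 4 \cdot \frac{1}{9} r + Y r = \frac{4 r}{9} + Y r$)
$- 67 \left(p{\left(-16,L{\left(-1 \right)} \right)} - 28\right) = - 67 \left(\frac{1}{9} \left(-16\right) \left(4 + 9 \sqrt{-5 - 1}\right) - 28\right) = - 67 \left(\frac{1}{9} \left(-16\right) \left(4 + 9 \sqrt{-6}\right) - 28\right) = - 67 \left(\frac{1}{9} \left(-16\right) \left(4 + 9 i \sqrt{6}\right) - 28\right) = - 67 \left(\left(- \frac{64}{9} - 16 i \sqrt{6}\right) - 28\right) = - 67 \left(- \frac{316}{9} - 16 i \sqrt{6}\right) = \frac{21172}{9} + 1072 i \sqrt{6}$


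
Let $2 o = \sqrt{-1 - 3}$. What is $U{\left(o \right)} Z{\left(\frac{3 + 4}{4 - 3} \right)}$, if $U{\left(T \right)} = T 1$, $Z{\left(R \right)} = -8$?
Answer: $- 8 i \approx - 8.0 i$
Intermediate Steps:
$o = i$ ($o = \frac{\sqrt{-1 - 3}}{2} = \frac{\sqrt{-4}}{2} = \frac{2 i}{2} = i \approx 1.0 i$)
$U{\left(T \right)} = T$
$U{\left(o \right)} Z{\left(\frac{3 + 4}{4 - 3} \right)} = i \left(-8\right) = - 8 i$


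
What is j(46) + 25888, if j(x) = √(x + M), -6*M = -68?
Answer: 25888 + 2*√129/3 ≈ 25896.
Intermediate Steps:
M = 34/3 (M = -⅙*(-68) = 34/3 ≈ 11.333)
j(x) = √(34/3 + x) (j(x) = √(x + 34/3) = √(34/3 + x))
j(46) + 25888 = √(102 + 9*46)/3 + 25888 = √(102 + 414)/3 + 25888 = √516/3 + 25888 = (2*√129)/3 + 25888 = 2*√129/3 + 25888 = 25888 + 2*√129/3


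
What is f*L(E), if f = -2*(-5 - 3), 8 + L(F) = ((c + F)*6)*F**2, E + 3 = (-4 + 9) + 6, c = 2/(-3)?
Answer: 44928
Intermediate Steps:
c = -2/3 (c = 2*(-1/3) = -2/3 ≈ -0.66667)
E = 8 (E = -3 + ((-4 + 9) + 6) = -3 + (5 + 6) = -3 + 11 = 8)
L(F) = -8 + F**2*(-4 + 6*F) (L(F) = -8 + ((-2/3 + F)*6)*F**2 = -8 + (-4 + 6*F)*F**2 = -8 + F**2*(-4 + 6*F))
f = 16 (f = -2*(-8) = 16)
f*L(E) = 16*(-8 - 4*8**2 + 6*8**3) = 16*(-8 - 4*64 + 6*512) = 16*(-8 - 256 + 3072) = 16*2808 = 44928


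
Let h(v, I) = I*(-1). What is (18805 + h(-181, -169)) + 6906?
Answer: 25880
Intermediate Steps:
h(v, I) = -I
(18805 + h(-181, -169)) + 6906 = (18805 - 1*(-169)) + 6906 = (18805 + 169) + 6906 = 18974 + 6906 = 25880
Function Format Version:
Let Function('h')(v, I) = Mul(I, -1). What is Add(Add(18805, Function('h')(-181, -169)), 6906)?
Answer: 25880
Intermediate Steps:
Function('h')(v, I) = Mul(-1, I)
Add(Add(18805, Function('h')(-181, -169)), 6906) = Add(Add(18805, Mul(-1, -169)), 6906) = Add(Add(18805, 169), 6906) = Add(18974, 6906) = 25880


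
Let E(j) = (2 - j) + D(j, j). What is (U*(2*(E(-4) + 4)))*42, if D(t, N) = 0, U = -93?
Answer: -78120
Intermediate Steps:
E(j) = 2 - j (E(j) = (2 - j) + 0 = 2 - j)
(U*(2*(E(-4) + 4)))*42 = -186*((2 - 1*(-4)) + 4)*42 = -186*((2 + 4) + 4)*42 = -186*(6 + 4)*42 = -186*10*42 = -93*20*42 = -1860*42 = -78120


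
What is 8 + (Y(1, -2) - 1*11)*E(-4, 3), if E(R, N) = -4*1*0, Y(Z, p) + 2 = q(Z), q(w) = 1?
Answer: 8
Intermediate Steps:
Y(Z, p) = -1 (Y(Z, p) = -2 + 1 = -1)
E(R, N) = 0 (E(R, N) = -4*0 = 0)
8 + (Y(1, -2) - 1*11)*E(-4, 3) = 8 + (-1 - 1*11)*0 = 8 + (-1 - 11)*0 = 8 - 12*0 = 8 + 0 = 8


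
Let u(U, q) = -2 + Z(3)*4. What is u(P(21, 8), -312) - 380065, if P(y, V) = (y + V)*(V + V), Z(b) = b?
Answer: -380055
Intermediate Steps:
P(y, V) = 2*V*(V + y) (P(y, V) = (V + y)*(2*V) = 2*V*(V + y))
u(U, q) = 10 (u(U, q) = -2 + 3*4 = -2 + 12 = 10)
u(P(21, 8), -312) - 380065 = 10 - 380065 = -380055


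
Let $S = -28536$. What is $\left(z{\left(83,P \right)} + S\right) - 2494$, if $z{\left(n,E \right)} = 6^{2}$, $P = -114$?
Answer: $-30994$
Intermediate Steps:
$z{\left(n,E \right)} = 36$
$\left(z{\left(83,P \right)} + S\right) - 2494 = \left(36 - 28536\right) - 2494 = -28500 - 2494 = -30994$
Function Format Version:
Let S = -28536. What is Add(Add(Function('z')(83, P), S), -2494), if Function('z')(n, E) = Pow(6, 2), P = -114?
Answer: -30994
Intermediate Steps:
Function('z')(n, E) = 36
Add(Add(Function('z')(83, P), S), -2494) = Add(Add(36, -28536), -2494) = Add(-28500, -2494) = -30994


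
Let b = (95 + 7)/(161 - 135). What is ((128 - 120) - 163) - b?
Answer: -2066/13 ≈ -158.92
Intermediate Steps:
b = 51/13 (b = 102/26 = 102*(1/26) = 51/13 ≈ 3.9231)
((128 - 120) - 163) - b = ((128 - 120) - 163) - 1*51/13 = (8 - 163) - 51/13 = -155 - 51/13 = -2066/13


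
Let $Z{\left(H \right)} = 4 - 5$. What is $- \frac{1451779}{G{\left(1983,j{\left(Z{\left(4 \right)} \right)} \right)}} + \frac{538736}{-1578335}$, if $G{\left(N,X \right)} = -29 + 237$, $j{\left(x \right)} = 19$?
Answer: $- \frac{208318696823}{29844880} \approx -6980.0$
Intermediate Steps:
$Z{\left(H \right)} = -1$ ($Z{\left(H \right)} = 4 - 5 = -1$)
$G{\left(N,X \right)} = 208$
$- \frac{1451779}{G{\left(1983,j{\left(Z{\left(4 \right)} \right)} \right)}} + \frac{538736}{-1578335} = - \frac{1451779}{208} + \frac{538736}{-1578335} = \left(-1451779\right) \frac{1}{208} + 538736 \left(- \frac{1}{1578335}\right) = - \frac{1451779}{208} - \frac{48976}{143485} = - \frac{208318696823}{29844880}$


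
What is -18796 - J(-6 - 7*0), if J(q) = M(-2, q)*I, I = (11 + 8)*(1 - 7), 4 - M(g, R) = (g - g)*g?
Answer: -18340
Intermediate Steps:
M(g, R) = 4 (M(g, R) = 4 - (g - g)*g = 4 - 0*g = 4 - 1*0 = 4 + 0 = 4)
I = -114 (I = 19*(-6) = -114)
J(q) = -456 (J(q) = 4*(-114) = -456)
-18796 - J(-6 - 7*0) = -18796 - 1*(-456) = -18796 + 456 = -18340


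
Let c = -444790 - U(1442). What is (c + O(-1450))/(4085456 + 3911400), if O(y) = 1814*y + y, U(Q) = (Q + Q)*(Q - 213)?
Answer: -827622/999607 ≈ -0.82795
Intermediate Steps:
U(Q) = 2*Q*(-213 + Q) (U(Q) = (2*Q)*(-213 + Q) = 2*Q*(-213 + Q))
c = -3989226 (c = -444790 - 2*1442*(-213 + 1442) = -444790 - 2*1442*1229 = -444790 - 1*3544436 = -444790 - 3544436 = -3989226)
O(y) = 1815*y
(c + O(-1450))/(4085456 + 3911400) = (-3989226 + 1815*(-1450))/(4085456 + 3911400) = (-3989226 - 2631750)/7996856 = -6620976*1/7996856 = -827622/999607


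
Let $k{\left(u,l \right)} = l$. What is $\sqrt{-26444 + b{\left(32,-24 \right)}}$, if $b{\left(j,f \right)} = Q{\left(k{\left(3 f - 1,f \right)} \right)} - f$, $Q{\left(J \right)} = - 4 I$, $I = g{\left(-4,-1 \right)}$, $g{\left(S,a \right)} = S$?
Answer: $2 i \sqrt{6601} \approx 162.49 i$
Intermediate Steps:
$I = -4$
$Q{\left(J \right)} = 16$ ($Q{\left(J \right)} = \left(-4\right) \left(-4\right) = 16$)
$b{\left(j,f \right)} = 16 - f$
$\sqrt{-26444 + b{\left(32,-24 \right)}} = \sqrt{-26444 + \left(16 - -24\right)} = \sqrt{-26444 + \left(16 + 24\right)} = \sqrt{-26444 + 40} = \sqrt{-26404} = 2 i \sqrt{6601}$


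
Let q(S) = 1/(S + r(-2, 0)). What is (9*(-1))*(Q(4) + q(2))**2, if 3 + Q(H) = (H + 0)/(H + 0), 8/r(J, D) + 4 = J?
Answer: -9/4 ≈ -2.2500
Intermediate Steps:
r(J, D) = 8/(-4 + J)
Q(H) = -2 (Q(H) = -3 + (H + 0)/(H + 0) = -3 + H/H = -3 + 1 = -2)
q(S) = 1/(-4/3 + S) (q(S) = 1/(S + 8/(-4 - 2)) = 1/(S + 8/(-6)) = 1/(S + 8*(-1/6)) = 1/(S - 4/3) = 1/(-4/3 + S))
(9*(-1))*(Q(4) + q(2))**2 = (9*(-1))*(-2 + 3/(-4 + 3*2))**2 = -9*(-2 + 3/(-4 + 6))**2 = -9*(-2 + 3/2)**2 = -9*(-1/2)**2 = -9*1/4 = -9/4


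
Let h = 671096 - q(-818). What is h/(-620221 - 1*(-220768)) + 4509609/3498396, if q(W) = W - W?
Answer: -182127572713/465814925796 ≈ -0.39099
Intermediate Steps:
q(W) = 0
h = 671096 (h = 671096 - 1*0 = 671096 + 0 = 671096)
h/(-620221 - 1*(-220768)) + 4509609/3498396 = 671096/(-620221 - 1*(-220768)) + 4509609/3498396 = 671096/(-620221 + 220768) + 4509609*(1/3498396) = 671096/(-399453) + 1503203/1166132 = 671096*(-1/399453) + 1503203/1166132 = -671096/399453 + 1503203/1166132 = -182127572713/465814925796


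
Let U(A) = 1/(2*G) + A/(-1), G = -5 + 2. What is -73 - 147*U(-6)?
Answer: -1861/2 ≈ -930.50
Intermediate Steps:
G = -3
U(A) = -⅙ - A (U(A) = 1/(2*(-3)) + A/(-1) = (½)*(-⅓) + A*(-1) = -⅙ - A)
-73 - 147*U(-6) = -73 - 147*(-⅙ - 1*(-6)) = -73 - 147*(-⅙ + 6) = -73 - 147*35/6 = -73 - 1715/2 = -1861/2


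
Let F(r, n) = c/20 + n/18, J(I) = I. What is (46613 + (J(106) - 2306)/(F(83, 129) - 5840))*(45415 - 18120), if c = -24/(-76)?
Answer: 192275626025705/151123 ≈ 1.2723e+9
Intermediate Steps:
c = 6/19 (c = -24*(-1/76) = 6/19 ≈ 0.31579)
F(r, n) = 3/190 + n/18 (F(r, n) = (6/19)/20 + n/18 = (6/19)*(1/20) + n*(1/18) = 3/190 + n/18)
(46613 + (J(106) - 2306)/(F(83, 129) - 5840))*(45415 - 18120) = (46613 + (106 - 2306)/((3/190 + (1/18)*129) - 5840))*(45415 - 18120) = (46613 - 2200/((3/190 + 43/6) - 5840))*27295 = (46613 - 2200/(2047/285 - 5840))*27295 = (46613 - 2200/(-1662353/285))*27295 = (46613 - 2200*(-285/1662353))*27295 = (46613 + 57000/151123)*27295 = (7044353399/151123)*27295 = 192275626025705/151123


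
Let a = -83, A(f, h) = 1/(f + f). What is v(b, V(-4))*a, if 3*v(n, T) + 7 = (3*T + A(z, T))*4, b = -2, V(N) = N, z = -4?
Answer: 3071/2 ≈ 1535.5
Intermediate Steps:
A(f, h) = 1/(2*f)
v(n, T) = -5/2 + 4*T (v(n, T) = -7/3 + ((3*T + (½)/(-4))*4)/3 = -7/3 + ((3*T + (½)*(-¼))*4)/3 = -7/3 + ((3*T - ⅛)*4)/3 = -7/3 + ((-⅛ + 3*T)*4)/3 = -7/3 + (-½ + 12*T)/3 = -7/3 + (-⅙ + 4*T) = -5/2 + 4*T)
v(b, V(-4))*a = (-5/2 + 4*(-4))*(-83) = (-5/2 - 16)*(-83) = -37/2*(-83) = 3071/2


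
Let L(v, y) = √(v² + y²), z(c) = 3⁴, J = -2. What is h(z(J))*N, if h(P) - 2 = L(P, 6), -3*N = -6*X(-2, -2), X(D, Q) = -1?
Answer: -4 - 6*√733 ≈ -166.44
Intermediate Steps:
N = -2 (N = -(-2)*(-1) = -⅓*6 = -2)
z(c) = 81
h(P) = 2 + √(36 + P²) (h(P) = 2 + √(P² + 6²) = 2 + √(P² + 36) = 2 + √(36 + P²))
h(z(J))*N = (2 + √(36 + 81²))*(-2) = (2 + √(36 + 6561))*(-2) = (2 + √6597)*(-2) = (2 + 3*√733)*(-2) = -4 - 6*√733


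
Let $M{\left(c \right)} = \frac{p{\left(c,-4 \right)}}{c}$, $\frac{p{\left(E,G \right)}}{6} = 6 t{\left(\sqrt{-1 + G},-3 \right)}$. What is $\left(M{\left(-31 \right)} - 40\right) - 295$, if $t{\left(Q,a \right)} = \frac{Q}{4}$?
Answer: $-335 - \frac{9 i \sqrt{5}}{31} \approx -335.0 - 0.64918 i$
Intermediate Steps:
$t{\left(Q,a \right)} = \frac{Q}{4}$
$p{\left(E,G \right)} = 9 \sqrt{-1 + G}$ ($p{\left(E,G \right)} = 6 \cdot 6 \frac{\sqrt{-1 + G}}{4} = 6 \frac{3 \sqrt{-1 + G}}{2} = 9 \sqrt{-1 + G}$)
$M{\left(c \right)} = \frac{9 i \sqrt{5}}{c}$ ($M{\left(c \right)} = \frac{9 \sqrt{-1 - 4}}{c} = \frac{9 \sqrt{-5}}{c} = \frac{9 i \sqrt{5}}{c}$)
$\left(M{\left(-31 \right)} - 40\right) - 295 = \left(\frac{9 i \sqrt{5}}{-31} - 40\right) - 295 = \left(9 i \sqrt{5} \left(- \frac{1}{31}\right) - 40\right) - 295 = \left(- \frac{9 i \sqrt{5}}{31} - 40\right) - 295 = \left(-40 - \frac{9 i \sqrt{5}}{31}\right) - 295 = -335 - \frac{9 i \sqrt{5}}{31}$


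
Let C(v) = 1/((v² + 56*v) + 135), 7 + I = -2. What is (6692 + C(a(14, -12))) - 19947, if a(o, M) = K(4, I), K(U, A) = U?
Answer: -4970624/375 ≈ -13255.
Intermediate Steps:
I = -9 (I = -7 - 2 = -9)
a(o, M) = 4
C(v) = 1/(135 + v² + 56*v)
(6692 + C(a(14, -12))) - 19947 = (6692 + 1/(135 + 4² + 56*4)) - 19947 = (6692 + 1/(135 + 16 + 224)) - 19947 = (6692 + 1/375) - 19947 = 2509501/375 - 19947 = -4970624/375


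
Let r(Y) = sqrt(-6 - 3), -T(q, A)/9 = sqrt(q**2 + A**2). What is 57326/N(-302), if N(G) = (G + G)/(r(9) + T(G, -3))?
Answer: -85989*I/302 + 257967*sqrt(91213)/302 ≈ 2.5798e+5 - 284.73*I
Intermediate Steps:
T(q, A) = -9*sqrt(A**2 + q**2) (T(q, A) = -9*sqrt(q**2 + A**2) = -9*sqrt(A**2 + q**2))
r(Y) = 3*I (r(Y) = sqrt(-9) = 3*I)
N(G) = 2*G/(-9*sqrt(9 + G**2) + 3*I) (N(G) = (G + G)/(3*I - 9*sqrt((-3)**2 + G**2)) = (2*G)/(3*I - 9*sqrt(9 + G**2)) = (2*G)/(-9*sqrt(9 + G**2) + 3*I) = 2*G/(-9*sqrt(9 + G**2) + 3*I))
57326/N(-302) = 57326/((-2*(-302)/(-3*I + 9*sqrt(9 + (-302)**2)))) = 57326/((-2*(-302)/(-3*I + 9*sqrt(9 + 91204)))) = 57326/((-2*(-302)/(-3*I + 9*sqrt(91213)))) = 57326/((604/(-3*I + 9*sqrt(91213)))) = 57326*(-3*I/604 + 9*sqrt(91213)/604) = -85989*I/302 + 257967*sqrt(91213)/302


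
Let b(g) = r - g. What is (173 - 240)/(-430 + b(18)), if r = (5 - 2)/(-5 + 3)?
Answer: 134/899 ≈ 0.14905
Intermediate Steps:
r = -3/2 (r = 3/(-2) = 3*(-½) = -3/2 ≈ -1.5000)
b(g) = -3/2 - g
(173 - 240)/(-430 + b(18)) = (173 - 240)/(-430 + (-3/2 - 1*18)) = -67/(-430 + (-3/2 - 18)) = -67/(-430 - 39/2) = -67/(-899/2) = -67*(-2/899) = 134/899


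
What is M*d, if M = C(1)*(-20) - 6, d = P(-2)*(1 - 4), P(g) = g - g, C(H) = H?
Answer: 0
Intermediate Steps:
P(g) = 0
d = 0 (d = 0*(1 - 4) = 0*(-3) = 0)
M = -26 (M = 1*(-20) - 6 = -20 - 6 = -26)
M*d = -26*0 = 0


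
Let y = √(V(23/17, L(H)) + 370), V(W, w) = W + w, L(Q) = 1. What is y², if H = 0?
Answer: 6330/17 ≈ 372.35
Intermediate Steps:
y = √107610/17 (y = √((23/17 + 1) + 370) = √(40/17 + 370) = √(6330/17) = √107610/17 ≈ 19.296)
y² = (√107610/17)² = 6330/17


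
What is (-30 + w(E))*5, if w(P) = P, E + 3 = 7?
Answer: -130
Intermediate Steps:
E = 4 (E = -3 + 7 = 4)
(-30 + w(E))*5 = (-30 + 4)*5 = -26*5 = -130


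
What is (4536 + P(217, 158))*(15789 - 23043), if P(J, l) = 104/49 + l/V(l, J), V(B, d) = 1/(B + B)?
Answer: -19359765360/49 ≈ -3.9510e+8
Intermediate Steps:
V(B, d) = 1/(2*B)
P(J, l) = 104/49 + 2*l**2 (P(J, l) = 104/49 + l/((1/(2*l))) = 104*(1/49) + l*(2*l) = 104/49 + 2*l**2)
(4536 + P(217, 158))*(15789 - 23043) = (4536 + (104/49 + 2*158**2))*(15789 - 23043) = (4536 + (104/49 + 2*24964))*(-7254) = (4536 + (104/49 + 49928))*(-7254) = (4536 + 2446576/49)*(-7254) = (2668840/49)*(-7254) = -19359765360/49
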